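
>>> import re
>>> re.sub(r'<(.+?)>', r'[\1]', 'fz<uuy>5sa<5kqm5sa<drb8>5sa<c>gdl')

A non-greedy quantifier consumes as few characters as it can — just enough that the remainder of the pattern still matches from where it stops; whatever follows it matches normally.
Matches: at [2:7] → '<uuy>'; at [10:24] → '<5kqm5sa<drb8>'; at [27:30] → '<c>'.
Each match is replaced using the text its own group 1 captured.

'fz[uuy]5sa[5kqm5sa<drb8]5sa[c]gdl'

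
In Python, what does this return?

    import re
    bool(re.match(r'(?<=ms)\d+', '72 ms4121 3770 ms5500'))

False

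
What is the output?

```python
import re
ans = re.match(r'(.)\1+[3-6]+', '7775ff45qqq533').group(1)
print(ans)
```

7

`\1` is not a pattern — it's the concrete string captured by group 1, re-applied verbatim.
With `match`, the pattern is implicitly anchored at the beginning.
The match spans [0:4] → '7775'.
Captured: group 1 = '7'.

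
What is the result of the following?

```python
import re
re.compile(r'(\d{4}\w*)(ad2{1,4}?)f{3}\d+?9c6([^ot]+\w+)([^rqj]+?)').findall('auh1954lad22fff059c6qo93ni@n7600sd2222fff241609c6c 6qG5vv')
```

Lazy quantifiers expand one character at a time until the remainder of the pattern can match.
`findall` packs the 4 group values into a tuple for every match.

[('1954l', 'ad22', 'qo93ni', '@')]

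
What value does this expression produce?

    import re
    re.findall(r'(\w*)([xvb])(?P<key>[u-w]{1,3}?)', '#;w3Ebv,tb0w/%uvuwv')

This matches zero or more of a word character (captured); then one of [xvb] (captured); then 1 to 3 of a character in [u-w] (lazy) (captured as 'key').
Scanning left to right: at [2:7] match 'w3Ebv', groups = ('w3E', 'b', 'v'); at [14:17] match 'uvu', groups = ('u', 'v', 'u').
`findall` packs the 3 group values into a tuple for every match.

[('w3E', 'b', 'v'), ('u', 'v', 'u')]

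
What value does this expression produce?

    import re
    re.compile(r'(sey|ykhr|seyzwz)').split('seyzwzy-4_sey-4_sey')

Branches in `(...|...)` are attempted left-to-right; the first branch that allows the whole pattern to succeed is taken.
The group in the pattern means `split` returns the separators' captures alongside the pieces.

['', 'sey', 'zwzy-4_', 'sey', '-4_', 'sey', '']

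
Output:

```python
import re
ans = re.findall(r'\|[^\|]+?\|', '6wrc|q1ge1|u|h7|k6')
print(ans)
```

Scanning left to right: at [4:11] → '|q1ge1|'; at [12:16] → '|h7|'.
Since nothing is captured, `findall` lists the 2 matched substrings directly.

['|q1ge1|', '|h7|']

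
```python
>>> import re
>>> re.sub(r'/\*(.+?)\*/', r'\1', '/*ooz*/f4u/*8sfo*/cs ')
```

Lazy quantifiers expand one character at a time until the remainder of the pattern can match.
Matches: at [0:7] → '/*ooz*/'; at [10:18] → '/*8sfo*/'.
Each match is replaced using the text its own group 1 captured.

'oozf4u8sfocs '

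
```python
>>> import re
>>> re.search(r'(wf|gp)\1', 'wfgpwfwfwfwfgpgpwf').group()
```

`\1` is not a pattern — it's the concrete string captured by group 1, re-applied verbatim.
Unlike `match`, `search` isn't anchored — it looks for the pattern anywhere in the string.
The match spans [4:8] → 'wfwf'.
Captured: group 1 = 'wf'.

'wfwf'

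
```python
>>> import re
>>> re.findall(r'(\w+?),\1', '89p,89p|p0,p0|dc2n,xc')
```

['89p', 'p0']

After group 1 captures some text, `\1` only succeeds where that same text appears again.
One capturing group, so `findall` returns just the captured substring from each match — 2 in all.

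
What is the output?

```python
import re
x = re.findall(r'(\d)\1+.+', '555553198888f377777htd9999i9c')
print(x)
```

After group 1 captures some text, `\1` only succeeds where that same text appears again.
`findall` collects group 1 from the one match (1 total).

['5']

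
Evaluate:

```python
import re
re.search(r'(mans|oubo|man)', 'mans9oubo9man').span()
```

(0, 4)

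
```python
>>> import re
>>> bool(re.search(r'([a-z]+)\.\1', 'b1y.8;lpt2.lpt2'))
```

A backreference is literal: `\1` must see the identical characters the first group matched.
Here nothing in the string fits, so the call returns None, and `bool(None)` is False.

False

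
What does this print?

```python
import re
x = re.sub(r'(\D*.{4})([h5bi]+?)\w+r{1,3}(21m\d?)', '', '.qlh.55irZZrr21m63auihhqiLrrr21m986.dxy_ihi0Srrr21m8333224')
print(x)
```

86333224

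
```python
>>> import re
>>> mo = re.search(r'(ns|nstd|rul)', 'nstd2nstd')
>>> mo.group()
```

'ns'

`|` is ordered: at each position the engine commits to the first alternative that works.
The match spans [0:2] → 'ns'.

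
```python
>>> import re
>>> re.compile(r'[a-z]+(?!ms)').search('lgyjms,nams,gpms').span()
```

The negative lookahead/lookbehind blocks any match where the forbidden context is present.
`re.search` tries every starting position until one works.
The match spans [0:6] → 'lgyjms'.

(0, 6)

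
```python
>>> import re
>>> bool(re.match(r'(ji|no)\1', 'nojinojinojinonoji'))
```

False

`\1` has to match the exact text group 1 already captured.
With `match`, the pattern is implicitly anchored at the beginning.
Here the pattern fails at index 0, so the call returns None, and `bool(None)` is False.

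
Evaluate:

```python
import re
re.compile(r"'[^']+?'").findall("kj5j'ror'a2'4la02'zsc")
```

No capturing groups, so `findall` returns the 2 full match strings.

["'ror'", "'4la02'"]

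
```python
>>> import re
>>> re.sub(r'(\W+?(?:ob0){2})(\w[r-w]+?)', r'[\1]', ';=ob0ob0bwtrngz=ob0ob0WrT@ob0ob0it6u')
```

Pattern: one or more of a non-word character (lazy), then the literal 'ob0' repeated 2 times (captured); then a word character, then one or more of a character in [r-w] (lazy) (captured).
Because the quantifier is non-greedy, it stops expanding at the earliest point where the rest of the pattern can succeed.
Matches: at [0:10] → ';=ob0ob0bw'; at [15:24] → '=ob0ob0Wr'; at [25:34] → '@ob0ob0it'.
`\1` in the replacement pulls in group 1's text for each match.

'[;=ob0ob0]trngz[=ob0ob0]T[@ob0ob0]6u'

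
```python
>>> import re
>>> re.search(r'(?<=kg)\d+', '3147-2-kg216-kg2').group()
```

'216'

Lookahead/lookbehind check context without consuming it, so the matched span excludes the asserted characters.
Unlike `match`, `search` isn't anchored — it looks for the pattern anywhere in the string.
The match spans [9:12] → '216'.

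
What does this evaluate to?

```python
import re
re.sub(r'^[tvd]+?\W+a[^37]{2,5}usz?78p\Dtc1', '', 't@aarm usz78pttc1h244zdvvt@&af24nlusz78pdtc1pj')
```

This matches anchored at the start of the string; then one or more of one of [tvd] (lazy); then one or more of a non-word character, then the literal 'a'; then 2 to 5 of any character except [37], then the literal 'us', then optionally the literal 'z'; then the literal '78p', then a non-digit, then the literal 'tc1'.
Matches: at [0:17] → 't@aarm usz78pttc1'.
`sub` substitutes '' at each match site.

'h244zdvvt@&af24nlusz78pdtc1pj'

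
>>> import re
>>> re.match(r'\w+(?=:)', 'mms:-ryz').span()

`re.match` won't scan ahead — the pattern has to work from the very first character.
The match spans [0:3] → 'mms'.

(0, 3)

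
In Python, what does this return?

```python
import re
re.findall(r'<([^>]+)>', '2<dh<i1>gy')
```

['dh<i1']

One capturing group, so `findall` returns just the captured substring from the one match — 1 in all.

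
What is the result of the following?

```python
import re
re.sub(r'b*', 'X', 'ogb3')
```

'XoXgXX3X'

`sub` substitutes 'X' at each match site.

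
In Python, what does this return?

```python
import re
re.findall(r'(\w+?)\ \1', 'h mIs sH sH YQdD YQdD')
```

['s', 'YQdD']

A backreference is literal: `\1` must see the identical characters the first group matched.
With a single group, `findall` returns only what that group captured — 2 items.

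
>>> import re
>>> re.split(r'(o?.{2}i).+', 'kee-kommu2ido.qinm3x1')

['kee-komm', 'u2i', '']

This matches optionally the literal 'o', then exactly 2 of any character, then a literal 'i' (captured); then one or more of any character.
Matches to split on: at [8:21] → 'u2ido.qinm3x1'.
With a capturing group present, the delimiter's captured portion is kept in the result list.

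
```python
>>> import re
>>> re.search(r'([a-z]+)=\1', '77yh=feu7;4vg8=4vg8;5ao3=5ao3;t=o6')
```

`\1` has to match the exact text group 1 already captured.
Unlike `match`, `search` isn't anchored — it looks for the pattern anywhere in the string.
Here the pattern never matches, so the call returns None.

None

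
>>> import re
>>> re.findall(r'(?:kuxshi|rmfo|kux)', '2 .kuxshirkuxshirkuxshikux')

['kuxshi', 'kuxshi', 'kuxshi', 'kux']

The regex engine tests alternatives in the order written; an earlier branch that matches wins even if a later one would match more.
Since nothing is captured, `findall` lists the 4 matched substrings directly.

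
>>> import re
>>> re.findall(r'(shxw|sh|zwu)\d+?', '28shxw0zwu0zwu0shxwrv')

['shxw', 'zwu', 'zwu']

With a single group, `findall` returns only what that group captured — 3 items.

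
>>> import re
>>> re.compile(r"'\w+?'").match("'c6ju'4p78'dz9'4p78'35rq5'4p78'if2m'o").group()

`re.match` won't scan ahead — the pattern has to work from the very first character.
The match spans [0:6] → "'c6ju'".

"'c6ju'"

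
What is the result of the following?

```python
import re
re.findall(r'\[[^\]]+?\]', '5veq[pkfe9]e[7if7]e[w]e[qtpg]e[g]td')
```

['[pkfe9]', '[7if7]', '[w]', '[qtpg]', '[g]']

Matches: at [4:11] → '[pkfe9]'; at [12:18] → '[7if7]'; at [19:22] → '[w]'; at [23:29] → '[qtpg]'; at [30:33] → '[g]'.
With no groups in the pattern, `findall` gives back each whole match — 5 here.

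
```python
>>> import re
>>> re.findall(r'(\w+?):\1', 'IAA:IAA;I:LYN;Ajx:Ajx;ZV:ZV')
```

The backreference `\1` re-matches whatever the first group consumed, character for character.
One capturing group, so `findall` returns just the captured substring from each match — 3 in all.

['IAA', 'Ajx', 'ZV']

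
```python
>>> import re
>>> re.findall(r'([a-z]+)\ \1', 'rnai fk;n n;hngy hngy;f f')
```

A backreference is literal: `\1` must see the identical characters the first group matched.
With a single group, `findall` returns only what that group captured — 3 items.

['n', 'hngy', 'f']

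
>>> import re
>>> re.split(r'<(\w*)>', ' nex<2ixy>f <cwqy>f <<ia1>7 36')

The group in the pattern means `split` returns the separators' captures alongside the pieces.

[' nex', '2ixy', 'f ', 'cwqy', 'f <', 'ia1', '7 36']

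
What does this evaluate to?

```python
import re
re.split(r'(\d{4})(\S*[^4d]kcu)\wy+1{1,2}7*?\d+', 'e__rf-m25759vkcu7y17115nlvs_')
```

This matches exactly 4 of a digit (captured); then zero or more of a non-whitespace character, then any character except [4d], then the literal 'kcu' (captured); then a word character, then one or more of the literal 'y'; then 1 to 2 of the literal '1', then zero or more of the literal '7' (lazy), then one or more of a digit.
Matches to split on: at [7:23] → '25759vkcu7y17115'.
The group in the pattern means `split` returns the separators' captures alongside the pieces.

['e__rf-m', '2575', '9vkcu', 'nlvs_']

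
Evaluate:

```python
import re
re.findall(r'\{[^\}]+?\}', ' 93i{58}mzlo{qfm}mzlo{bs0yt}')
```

Scanning left to right: at [4:8] → '{58}'; at [12:17] → '{qfm}'; at [21:28] → '{bs0yt}'.
Since nothing is captured, `findall` lists the 3 matched substrings directly.

['{58}', '{qfm}', '{bs0yt}']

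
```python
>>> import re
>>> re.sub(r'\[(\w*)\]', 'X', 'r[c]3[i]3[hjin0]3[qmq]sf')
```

'rX3X3X3Xsf'

Matches: at [1:4] → '[c]'; at [5:8] → '[i]'; at [9:16] → '[hjin0]'; at [17:22] → '[qmq]'.
Every occurrence is swapped for 'X'.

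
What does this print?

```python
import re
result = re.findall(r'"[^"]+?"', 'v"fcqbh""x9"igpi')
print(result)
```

Matches: at [1:8] → '"fcqbh"'; at [8:12] → '"x9"'.
With no groups in the pattern, `findall` gives back each whole match — 2 here.

['"fcqbh"', '"x9"']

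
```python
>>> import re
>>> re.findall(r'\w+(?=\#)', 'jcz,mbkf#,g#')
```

['mbkf', 'g']

Lookahead/lookbehind check context without consuming it, so the matched span excludes the asserted characters.
Walking the string: at [4:8] → 'mbkf'; at [10:11] → 'g'.
`findall` yields the raw match text (2 of them) because the pattern has no groups.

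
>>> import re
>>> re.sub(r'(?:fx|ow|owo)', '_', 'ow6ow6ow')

`sub` substitutes '_' at each match site.

'_6_6_'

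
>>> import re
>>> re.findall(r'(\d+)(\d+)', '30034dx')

2 groups means the one result is a tuple of 2 captured strings — 1 here.

[('3003', '4')]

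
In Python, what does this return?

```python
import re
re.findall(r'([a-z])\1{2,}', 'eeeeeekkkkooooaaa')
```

['e', 'k', 'o', 'a']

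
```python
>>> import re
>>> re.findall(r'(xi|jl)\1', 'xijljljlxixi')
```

['jl', 'xi']

After group 1 captures some text, `\1` only succeeds where that same text appears again.
One capturing group, so `findall` returns just the captured substring from each match — 2 in all.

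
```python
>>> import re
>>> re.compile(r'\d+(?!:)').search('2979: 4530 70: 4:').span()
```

The negative lookaround is zero-width — it rules out positions where the adjacent text would match, without consuming anything.
`re.search` scans for the first position where the pattern succeeds.
The match spans [0:3] → '297'.

(0, 3)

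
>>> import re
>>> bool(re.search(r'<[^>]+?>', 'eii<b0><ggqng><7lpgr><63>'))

True

`search` walks the string left to right and returns the first match it finds.
The match spans [3:7] → '<b0>'.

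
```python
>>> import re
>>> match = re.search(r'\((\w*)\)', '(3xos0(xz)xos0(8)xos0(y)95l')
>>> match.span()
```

(6, 10)

Unlike `match`, `search` isn't anchored — it looks for the pattern anywhere in the string.
The match spans [6:10] → '(xz)'.
Captured: group 1 = 'xz'.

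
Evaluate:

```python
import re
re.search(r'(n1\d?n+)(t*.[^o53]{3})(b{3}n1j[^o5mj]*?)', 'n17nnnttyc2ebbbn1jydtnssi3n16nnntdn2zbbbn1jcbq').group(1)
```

'n17nnn'

The match spans [0:18] → 'n17nnnttyc2ebbbn1j'.
Captured: group 1 = 'n17nnn', group 2 = 'ttyc2e', group 3 = 'bbbn1j'.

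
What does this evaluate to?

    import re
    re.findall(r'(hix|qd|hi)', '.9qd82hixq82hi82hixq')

Alternation isn't longest-match — the leftmost alternative that fits at this position is chosen.
Walking the string: at [2:4] match 'qd', group 1 = 'qd'; at [6:9] match 'hix', group 1 = 'hix'; at [12:14] match 'hi', group 1 = 'hi'; at [16:19] match 'hix', group 1 = 'hix'.
Because there's exactly one group, `findall` drops the full match and keeps group 1 from each hit.

['qd', 'hix', 'hi', 'hix']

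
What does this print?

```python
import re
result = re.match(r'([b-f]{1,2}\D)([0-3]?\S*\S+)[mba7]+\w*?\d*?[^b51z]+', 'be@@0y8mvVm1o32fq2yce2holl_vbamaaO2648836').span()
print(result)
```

(0, 41)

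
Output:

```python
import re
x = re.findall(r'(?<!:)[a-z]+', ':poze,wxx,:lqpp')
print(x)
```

['oze', 'wxx', 'qpp']

Because the assertion is negative and zero-width, positions next to the forbidden text are skipped.
Walking the string: at [2:5] → 'oze'; at [6:9] → 'wxx'; at [12:15] → 'qpp'.
`findall` yields the raw match text (3 of them) because the pattern has no groups.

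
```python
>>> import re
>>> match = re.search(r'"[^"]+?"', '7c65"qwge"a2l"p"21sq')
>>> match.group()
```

'"qwge"'

The match spans [4:10] → '"qwge"'.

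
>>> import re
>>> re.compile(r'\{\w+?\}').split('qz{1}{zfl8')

['qz', '{zfl8']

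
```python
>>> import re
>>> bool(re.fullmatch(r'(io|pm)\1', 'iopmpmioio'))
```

False

`fullmatch` succeeds only if the pattern covers the string from start to end.
Here the string isn't matched end-to-end, so the call returns None, and `bool(None)` is False.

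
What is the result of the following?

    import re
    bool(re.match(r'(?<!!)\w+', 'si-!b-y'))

The negative lookahead/lookbehind blocks any match where the forbidden context is present.
`re.match` won't scan ahead — the pattern has to work from the very first character.
The match spans [0:2] → 'si'.

True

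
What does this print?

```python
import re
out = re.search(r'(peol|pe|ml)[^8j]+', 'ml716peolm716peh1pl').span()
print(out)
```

`re.search` scans for the first position where the pattern succeeds.
The match spans [0:19] → 'ml716peolm716peh1pl'.
Captured: group 1 = 'ml'.

(0, 19)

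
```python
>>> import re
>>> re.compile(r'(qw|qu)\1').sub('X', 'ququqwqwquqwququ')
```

A backreference is literal: `\1` must see the identical characters the first group matched.
Matches: at [0:4] → 'ququ'; at [4:8] → 'qwqw'; at [12:16] → 'ququ'.
Every occurrence is swapped for 'X'.

'XXquqwX'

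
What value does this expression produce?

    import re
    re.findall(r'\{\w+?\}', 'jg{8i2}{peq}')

['{8i2}', '{peq}']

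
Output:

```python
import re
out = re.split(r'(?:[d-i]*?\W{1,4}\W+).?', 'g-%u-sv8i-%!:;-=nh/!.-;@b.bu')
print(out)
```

['', '-sv8', '', '.bu']

The pattern matches zero or more of a character in [d-i] (lazy), then 1 to 4 of a non-word character, then one or more of a non-word character (non-capturing group); then optionally any character.
Matches to split on: at [0:4] → 'g-%u'; at [8:17] → 'i-%!:;-=n'; at [17:25] → 'h/!.-;@b'.
Splitting on the pattern gives 4 pieces.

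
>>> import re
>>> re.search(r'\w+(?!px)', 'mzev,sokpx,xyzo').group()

The negative lookaround is zero-width — it rules out positions where the adjacent text would match, without consuming anything.
`re.search` tries every starting position until one works.
The match spans [0:4] → 'mzev'.

'mzev'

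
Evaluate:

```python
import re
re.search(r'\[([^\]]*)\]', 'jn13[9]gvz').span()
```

(4, 7)

`re.search` tries every starting position until one works.
The match spans [4:7] → '[9]'.
Captured: group 1 = '9'.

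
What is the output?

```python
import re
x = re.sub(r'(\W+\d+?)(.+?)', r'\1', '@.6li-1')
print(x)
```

This matches one or more of a non-word character, then one or more of a digit (lazy) (captured); then one or more of any character (lazy) (captured).
The `?` after the quantifier makes it lazy — it takes as little as possible before letting the rest of the pattern try.
Matches: at [0:4] → '@.6l'.
The replacement refers to a captured group, so each match is rewritten using its own captured text.

@.6i-1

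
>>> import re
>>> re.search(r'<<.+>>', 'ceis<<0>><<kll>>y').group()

The match spans [4:16] → '<<0>><<kll>>'.

'<<0>><<kll>>'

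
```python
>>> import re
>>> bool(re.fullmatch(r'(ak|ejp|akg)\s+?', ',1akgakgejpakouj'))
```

`fullmatch` succeeds only if the pattern covers the string from start to end.
Here there's no way to consume every character, so the call returns None, and `bool(None)` is False.

False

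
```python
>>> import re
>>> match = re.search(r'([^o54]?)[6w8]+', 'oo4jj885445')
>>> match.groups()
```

('j',)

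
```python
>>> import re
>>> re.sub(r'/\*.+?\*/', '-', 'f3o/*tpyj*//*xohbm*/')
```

'f3o--'

Lazy quantifiers expand one character at a time until the remainder of the pattern can match.
`sub` substitutes '-' at each match site.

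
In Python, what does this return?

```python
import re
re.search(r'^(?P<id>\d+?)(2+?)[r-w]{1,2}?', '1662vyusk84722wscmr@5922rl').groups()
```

The match spans [0:5] → '1662v'.
Captured: group 1 = '166', group 2 = '2'.

('166', '2')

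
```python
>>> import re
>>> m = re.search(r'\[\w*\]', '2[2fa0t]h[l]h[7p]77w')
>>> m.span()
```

(1, 8)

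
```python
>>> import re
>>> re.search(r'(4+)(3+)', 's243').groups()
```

('4', '3')

The pattern matches one or more of a literal '4' (captured); then one or more of a literal '3' (captured).
`re.search` scans for the first position where the pattern succeeds.
The match spans [2:4] → '43'.
Captured: group 1 = '4', group 2 = '3'.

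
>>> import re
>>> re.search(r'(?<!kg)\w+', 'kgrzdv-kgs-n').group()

'kgrzdv'

The negative lookaround is zero-width — it rules out positions where the adjacent text would match, without consuming anything.
Unlike `match`, `search` isn't anchored — it looks for the pattern anywhere in the string.
The match spans [0:6] → 'kgrzdv'.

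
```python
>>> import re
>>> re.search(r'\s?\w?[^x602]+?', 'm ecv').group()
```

'm '

Pattern: optionally whitespace, then optionally a word character; then one or more of any character except [x602] (lazy).
`search` walks the string left to right and returns the first match it finds.
The match spans [0:2] → 'm '.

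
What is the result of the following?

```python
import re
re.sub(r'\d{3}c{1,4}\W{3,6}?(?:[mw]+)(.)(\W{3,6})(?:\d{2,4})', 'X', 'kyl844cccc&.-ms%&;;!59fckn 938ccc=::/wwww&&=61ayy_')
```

Each match is replaced by 'X'.

'kylXfckn Xayy_'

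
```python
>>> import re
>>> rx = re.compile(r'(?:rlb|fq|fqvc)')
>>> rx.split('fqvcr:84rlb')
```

['', 'vcr:84', '']

Alternation isn't longest-match — the leftmost alternative that fits at this position is chosen.
Matches to split on: at [0:2] → 'fq'; at [8:11] → 'rlb'.
Splitting on the pattern gives 3 pieces.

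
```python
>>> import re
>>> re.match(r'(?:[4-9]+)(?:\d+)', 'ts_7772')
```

None

`re.match` only tries the pattern at the start of the string.
Here the pattern fails at index 0, so the call returns None.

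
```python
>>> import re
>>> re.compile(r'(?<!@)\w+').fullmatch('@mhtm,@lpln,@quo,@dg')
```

Because the assertion is negative and zero-width, positions next to the forbidden text are skipped.
`re.fullmatch` is like wrapping the pattern in `^…$` (in single-line mode).
Here the pattern can't cover the whole string, so the call returns None.

None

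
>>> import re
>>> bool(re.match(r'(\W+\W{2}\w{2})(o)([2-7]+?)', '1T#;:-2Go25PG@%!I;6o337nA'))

`re.match` won't scan ahead — the pattern has to work from the very first character.
Here the pattern fails at index 0, so the call returns None, and `bool(None)` is False.

False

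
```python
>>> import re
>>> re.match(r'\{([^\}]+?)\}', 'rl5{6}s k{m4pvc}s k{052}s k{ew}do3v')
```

None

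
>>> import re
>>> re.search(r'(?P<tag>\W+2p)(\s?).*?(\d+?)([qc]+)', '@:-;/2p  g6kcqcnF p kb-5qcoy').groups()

('@:-;/2p', ' ', '5', 'qc')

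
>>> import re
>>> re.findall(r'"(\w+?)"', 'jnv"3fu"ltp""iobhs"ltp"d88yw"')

['3fu', 'iobhs', 'd88yw']

Scanning left to right: at [3:8] match '"3fu"', group 1 = '3fu'; at [12:19] match '"iobhs"', group 1 = 'iobhs'; at [22:29] match '"d88yw"', group 1 = 'd88yw'.
Because there's exactly one group, `findall` drops the full match and keeps group 1 from each hit.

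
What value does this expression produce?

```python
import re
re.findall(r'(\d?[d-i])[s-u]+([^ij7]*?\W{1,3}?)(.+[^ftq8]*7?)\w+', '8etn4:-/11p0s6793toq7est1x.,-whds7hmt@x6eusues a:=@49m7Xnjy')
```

[('8e', 'n4:', '-/11p0s6793toq7est1x.,-whds7hmt@x6eusues a:=@49m7Xnj')]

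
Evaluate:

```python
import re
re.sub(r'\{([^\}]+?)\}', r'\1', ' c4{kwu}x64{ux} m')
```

' c4kwux64ux m'

Each match is replaced using the text its own group 1 captured.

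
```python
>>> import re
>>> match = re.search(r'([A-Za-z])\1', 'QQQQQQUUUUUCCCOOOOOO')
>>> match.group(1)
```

'Q'

The backreference `\1` re-matches whatever the first group consumed, character for character.
`re.search` tries every starting position until one works.
The match spans [0:2] → 'QQ'.
Captured: group 1 = 'Q'.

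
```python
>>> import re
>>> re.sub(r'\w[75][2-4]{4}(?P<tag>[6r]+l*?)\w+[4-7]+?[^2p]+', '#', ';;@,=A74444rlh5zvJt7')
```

';;@,=#'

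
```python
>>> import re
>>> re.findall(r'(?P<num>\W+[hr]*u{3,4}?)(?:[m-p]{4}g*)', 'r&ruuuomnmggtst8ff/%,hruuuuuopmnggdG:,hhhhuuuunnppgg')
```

['&ruuu', ':,hhhhuuuu']

This matches one or more of a non-word character, then zero or more of one of [hr], then 3 to 4 of a literal 'u' (lazy) (captured as 'num'); then exactly 4 of a character in [m-p], then zero or more of the literal 'g' (non-capturing group).
One capturing group, so `findall` returns just the captured substring from each match — 2 in all.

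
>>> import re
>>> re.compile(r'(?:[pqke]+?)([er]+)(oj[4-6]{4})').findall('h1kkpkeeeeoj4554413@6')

With the lazy modifier that quantifier settles for the fewest repetitions that let the rest of the pattern succeed (the atoms after it are unaffected and can still be greedy).
With 2 capturing groups, `findall` returns a 2-tuple per match.

[('eeee', 'oj4554')]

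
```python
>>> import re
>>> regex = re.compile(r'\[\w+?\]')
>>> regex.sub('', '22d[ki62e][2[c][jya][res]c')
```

'22d[2c'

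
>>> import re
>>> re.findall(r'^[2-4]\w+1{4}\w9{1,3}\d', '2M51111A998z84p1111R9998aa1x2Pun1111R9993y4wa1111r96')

['2M51111A998z84p1111R9998aa1x2Pun1111R9993y4wa1111r96']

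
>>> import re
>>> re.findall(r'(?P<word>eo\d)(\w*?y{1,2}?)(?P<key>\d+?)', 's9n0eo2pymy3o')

[('eo2', 'pymy', '3')]

Pattern: the literal 'eo', then a digit (captured as 'word'); then zero or more of a word character (lazy), then 1 to 2 of the literal 'y' (lazy) (captured); then one or more of a digit (lazy) (captured as 'key').
Scanning left to right: at [4:12] match 'eo2pymy3', groups = ('eo2', 'pymy', '3').
`findall` packs the 3 group values into a tuple for every match.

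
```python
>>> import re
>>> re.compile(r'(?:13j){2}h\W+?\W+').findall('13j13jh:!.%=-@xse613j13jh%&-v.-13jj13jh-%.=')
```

This matches the literal '13j' repeated 2 times, then the literal 'h'; then one or more of a non-word character (lazy), then one or more of a non-word character.
Walking the string: at [0:14] → '13j13jh:!.%=-@'; at [18:28] → '13j13jh%&-'.
`findall` yields the raw match text (2 of them) because the pattern has no groups.

['13j13jh:!.%=-@', '13j13jh%&-']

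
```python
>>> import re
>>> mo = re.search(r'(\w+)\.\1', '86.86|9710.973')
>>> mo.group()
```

'86.86'

`\1` has to match the exact text group 1 already captured.
The match spans [0:5] → '86.86'.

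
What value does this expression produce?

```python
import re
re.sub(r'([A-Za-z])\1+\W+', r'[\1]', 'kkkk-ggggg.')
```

'[k][g]'

`\1` is not a pattern — it's the concrete string captured by group 1, re-applied verbatim.
Matches: at [0:5] → 'kkkk-'; at [5:11] → 'ggggg.'.
Each match is replaced using the text its own group 1 captured.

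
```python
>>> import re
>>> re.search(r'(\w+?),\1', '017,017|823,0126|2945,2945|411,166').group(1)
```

'017'

`\1` has to match the exact text group 1 already captured.
`search` walks the string left to right and returns the first match it finds.
The match spans [0:7] → '017,017'.
Captured: group 1 = '017'.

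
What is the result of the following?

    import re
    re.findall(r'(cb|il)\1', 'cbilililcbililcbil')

`\1` is not a pattern — it's the concrete string captured by group 1, re-applied verbatim.
Matches: at [2:6] match 'ilil', group 1 = 'il'; at [10:14] match 'ilil', group 1 = 'il'.
One capturing group, so `findall` returns just the captured substring from each match — 2 in all.

['il', 'il']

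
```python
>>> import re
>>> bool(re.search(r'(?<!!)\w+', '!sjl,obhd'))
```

`(?!…)`/`(?<!…)` only lets a position through if the neighbouring text does NOT match; no characters are consumed.
`re.search` tries every starting position until one works.
The match spans [2:4] → 'jl'.

True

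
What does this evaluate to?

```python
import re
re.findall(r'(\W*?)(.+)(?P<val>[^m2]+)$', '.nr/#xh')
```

[('', '.nr/#x', 'h')]

The `?` after the quantifier makes it lazy — it takes as little as possible before letting the rest of the pattern try.
Multiple groups make `findall` return tuples — one 3-tuple for the one match.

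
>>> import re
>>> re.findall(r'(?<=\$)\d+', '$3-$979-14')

['3', '979']

The positive lookaround only admits positions where the adjacent text matches; those characters stay outside the span.
Since nothing is captured, `findall` lists the 2 matched substrings directly.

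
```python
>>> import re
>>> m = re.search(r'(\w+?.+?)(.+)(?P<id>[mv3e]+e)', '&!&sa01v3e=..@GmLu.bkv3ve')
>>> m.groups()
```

Pattern: one or more of a word character (lazy), then one or more of any character (lazy) (captured); then one or more of any character (captured); then one or more of one of [mv3e], then the literal 'e' (captured as 'id').
Unlike `match`, `search` isn't anchored — it looks for the pattern anywhere in the string.
The match spans [3:25] → 'sa01v3e=..@GmLu.bkv3ve'.
Captured: group 1 = 'sa', group 2 = '01v3e=..@GmLu.bkv3', group 3 = 've'.

('sa', '01v3e=..@GmLu.bkv3', 've')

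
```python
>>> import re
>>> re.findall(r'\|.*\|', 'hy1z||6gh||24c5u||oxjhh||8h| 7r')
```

['||6gh||24c5u||oxjhh||8h|']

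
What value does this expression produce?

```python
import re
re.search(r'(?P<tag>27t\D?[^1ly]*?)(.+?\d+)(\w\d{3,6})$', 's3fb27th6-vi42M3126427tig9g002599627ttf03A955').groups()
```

('27th', '6-vi42M3126427tig9g002599627ttf03', 'A955')

The match spans [4:45] → '27th6-vi42M3126427tig9g002599627ttf03A955'.
Captured: group 1 = '27th', group 2 = '6-vi42M3126427tig9g002599627ttf03', group 3 = 'A955'.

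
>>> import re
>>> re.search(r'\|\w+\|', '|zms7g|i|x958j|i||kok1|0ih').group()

The match spans [0:7] → '|zms7g|'.

'|zms7g|'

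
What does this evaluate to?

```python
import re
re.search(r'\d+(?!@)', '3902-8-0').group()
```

'3902'

A negative assertion filters positions out without eating any characters.
The match spans [0:4] → '3902'.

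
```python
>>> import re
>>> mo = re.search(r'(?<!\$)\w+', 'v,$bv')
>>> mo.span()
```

(0, 1)

Because the assertion is negative and zero-width, positions next to the forbidden text are skipped.
The match spans [0:1] → 'v'.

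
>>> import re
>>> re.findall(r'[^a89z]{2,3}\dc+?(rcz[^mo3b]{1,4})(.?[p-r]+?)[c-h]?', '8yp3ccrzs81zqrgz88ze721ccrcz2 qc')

The pattern matches 2 to 3 of any character except [a89z], then a digit, then one or more of the literal 'c' (lazy); then the literal 'rcz', then 1 to 4 of any character except [mo3b] (captured); then optionally any character, then one or more of a character in [p-r] (lazy) (captured); then optionally a character in [c-h].
2 groups means the one result is a tuple of 2 captured strings — 1 here.

[('rcz2 ', 'q')]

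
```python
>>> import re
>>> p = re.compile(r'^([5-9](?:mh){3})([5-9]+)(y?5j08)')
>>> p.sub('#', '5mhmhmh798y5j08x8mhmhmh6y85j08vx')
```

Every occurrence is swapped for '#'.

'#x8mhmhmh6y85j08vx'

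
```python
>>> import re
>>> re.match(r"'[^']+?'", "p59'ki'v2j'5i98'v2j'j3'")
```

`match` is anchored at position 0; if the pattern doesn't fit there, it returns None.
Here the string doesn't start with a match, so the call returns None.

None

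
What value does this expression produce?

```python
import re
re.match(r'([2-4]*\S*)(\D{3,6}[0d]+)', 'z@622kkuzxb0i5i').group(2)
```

'zxb0'

This matches zero or more of a character in [2-4], then zero or more of a non-whitespace character (captured); then 3 to 6 of a non-digit, then one or more of one of [0d] (captured).
`re.match` won't scan ahead — the pattern has to work from the very first character.
The match spans [0:12] → 'z@622kkuzxb0'.
Captured: group 1 = 'z@622kku', group 2 = 'zxb0'.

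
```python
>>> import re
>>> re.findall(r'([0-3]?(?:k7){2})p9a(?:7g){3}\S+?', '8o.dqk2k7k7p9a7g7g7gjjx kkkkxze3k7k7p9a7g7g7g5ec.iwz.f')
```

['2k7k7', '3k7k7']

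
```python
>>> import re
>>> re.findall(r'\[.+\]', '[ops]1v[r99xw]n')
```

['[ops]1v[r99xw]']

Matches: at [0:14] → '[ops]1v[r99xw]'.
Since nothing is captured, `findall` lists the 1 matched substring directly.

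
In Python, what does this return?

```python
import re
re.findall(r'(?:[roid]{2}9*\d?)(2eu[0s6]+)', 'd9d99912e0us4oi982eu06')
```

Pattern: exactly 2 of one of [roid], then zero or more of the literal '9', then optionally a digit (non-capturing group); then the literal '2eu', then one or more of one of [0s6] (captured).
Scanning left to right: at [13:22] match 'oi982eu06', group 1 = '2eu06'.
Because there's exactly one group, `findall` drops the full match and keeps group 1 from the one hit.

['2eu06']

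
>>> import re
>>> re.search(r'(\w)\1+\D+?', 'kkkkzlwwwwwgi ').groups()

('k',)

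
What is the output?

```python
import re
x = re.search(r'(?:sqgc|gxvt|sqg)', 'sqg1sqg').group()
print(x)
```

sqg

The match spans [0:3] → 'sqg'.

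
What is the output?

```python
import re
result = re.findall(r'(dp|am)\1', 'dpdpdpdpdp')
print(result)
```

`\1` has to match the exact text group 1 already captured.
Because there's exactly one group, `findall` drops the full match and keeps group 1 from each hit.

['dp', 'dp']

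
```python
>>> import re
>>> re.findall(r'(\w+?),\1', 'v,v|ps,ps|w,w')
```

`\1` has to match the exact text group 1 already captured.
Because there's exactly one group, `findall` drops the full match and keeps group 1 from each hit.

['v', 'ps', 'w']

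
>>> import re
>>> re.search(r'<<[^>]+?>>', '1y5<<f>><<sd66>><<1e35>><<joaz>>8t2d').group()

'<<f>>'

`re.search` scans for the first position where the pattern succeeds.
The match spans [3:8] → '<<f>>'.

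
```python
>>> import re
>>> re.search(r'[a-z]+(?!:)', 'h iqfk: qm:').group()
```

'h'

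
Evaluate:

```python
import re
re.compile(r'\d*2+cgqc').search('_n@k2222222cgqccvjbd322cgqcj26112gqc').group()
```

The pattern matches zero or more of a digit, then one or more of the literal '2'; then the literal 'cg', then the literal 'qc'.
`re.search` tries every starting position until one works.
The match spans [4:15] → '2222222cgqc'.

'2222222cgqc'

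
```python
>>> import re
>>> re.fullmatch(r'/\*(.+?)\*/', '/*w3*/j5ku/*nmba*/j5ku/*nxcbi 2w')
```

None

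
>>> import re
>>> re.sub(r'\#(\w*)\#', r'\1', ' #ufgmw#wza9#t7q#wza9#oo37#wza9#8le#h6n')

' ufgmwwza9t7qwza9oo37wza98leh6n'

`\1` in the replacement pulls in group 1's text for each match.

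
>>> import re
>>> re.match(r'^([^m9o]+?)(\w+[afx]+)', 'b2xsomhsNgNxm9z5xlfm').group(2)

'2xsomhsNgNxm9z5xlf'

This matches anchored at the start of the string; then one or more of any character except [m9o] (lazy) (captured); then one or more of a word character, then one or more of one of [afx] (captured).
With the lazy modifier that quantifier settles for the fewest repetitions that let the rest of the pattern succeed (the atoms after it are unaffected and can still be greedy).
`re.match` only tries the pattern at the start of the string.
The match spans [0:19] → 'b2xsomhsNgNxm9z5xlf'.
Captured: group 1 = 'b', group 2 = '2xsomhsNgNxm9z5xlf'.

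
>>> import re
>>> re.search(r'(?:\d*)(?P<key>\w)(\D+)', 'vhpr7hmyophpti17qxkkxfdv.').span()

(0, 4)

The pattern matches zero or more of a digit (non-capturing group); then a word character (captured as 'key'); then one or more of a non-digit (captured).
`search` walks the string left to right and returns the first match it finds.
The match spans [0:4] → 'vhpr'.
Captured: group 1 = 'v', group 2 = 'hpr'.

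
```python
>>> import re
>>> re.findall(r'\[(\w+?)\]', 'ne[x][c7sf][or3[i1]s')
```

['x', 'c7sf', 'i1']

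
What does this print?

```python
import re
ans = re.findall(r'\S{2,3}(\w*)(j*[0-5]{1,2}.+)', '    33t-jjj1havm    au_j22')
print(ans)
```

[('jjj', '1havm    au_j22')]

The pattern matches 2 to 3 of a non-whitespace character; then zero or more of a word character (captured); then zero or more of a literal 'j', then 1 to 2 of a character in [0-5], then one or more of any character (captured).
Scanning left to right: at [5:26] match '3t-jjj1havm    au_j22', groups = ('jjj', '1havm    au_j22').
With 2 capturing groups, `findall` returns a 2-tuple per match.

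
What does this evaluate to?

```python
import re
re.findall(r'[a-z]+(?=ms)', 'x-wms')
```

['w']

The positive lookaround only admits positions where the adjacent text matches; those characters stay outside the span.
Walking the string: at [2:3] → 'w'.
Since nothing is captured, `findall` lists the 1 matched substring directly.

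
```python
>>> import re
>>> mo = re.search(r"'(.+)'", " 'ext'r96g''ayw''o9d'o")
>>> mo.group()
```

"'ext'r96g''ayw''o9d'"

`re.search` scans for the first position where the pattern succeeds.
The match spans [1:21] → "'ext'r96g''ayw''o9d'".
Captured: group 1 = "ext'r96g''ayw''o9d".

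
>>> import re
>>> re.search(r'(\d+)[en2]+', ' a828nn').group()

This matches one or more of a digit (captured); then one or more of one of [en2].
The match spans [2:7] → '828nn'.

'828nn'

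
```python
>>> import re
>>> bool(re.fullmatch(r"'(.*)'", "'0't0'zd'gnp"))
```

False

`fullmatch` succeeds only if the pattern covers the string from start to end.
Here the pattern can't cover the whole string, so the call returns None, and `bool(None)` is False.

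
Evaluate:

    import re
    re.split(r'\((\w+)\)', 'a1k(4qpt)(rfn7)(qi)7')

Matches to split on: at [3:9] → '(4qpt)'; at [9:15] → '(rfn7)'; at [15:19] → '(qi)'.
`re.split` interleaves the captured-group text with the surrounding fragments.

['a1k', '4qpt', '', 'rfn7', '', 'qi', '7']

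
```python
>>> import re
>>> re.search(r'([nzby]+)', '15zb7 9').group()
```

'zb'

The pattern matches one or more of one of [nzby] (captured).
`search` walks the string left to right and returns the first match it finds.
The match spans [2:4] → 'zb'.
Captured: group 1 = 'zb'.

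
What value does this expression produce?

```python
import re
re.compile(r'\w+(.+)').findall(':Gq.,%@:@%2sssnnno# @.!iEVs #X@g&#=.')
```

['.,%@:@%2sssnnno# @.!iEVs #X@g&#=.']

Pattern: one or more of a word character; then one or more of any character (captured).
One capturing group, so `findall` returns just the captured substring from the one match — 1 in all.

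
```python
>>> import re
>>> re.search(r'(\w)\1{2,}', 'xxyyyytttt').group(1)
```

`\1` is not a pattern — it's the concrete string captured by group 1, re-applied verbatim.
`re.search` scans for the first position where the pattern succeeds.
The match spans [2:6] → 'yyyy'.
Captured: group 1 = 'y'.

'y'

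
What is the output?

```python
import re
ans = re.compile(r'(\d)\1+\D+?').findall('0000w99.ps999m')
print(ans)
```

The backreference `\1` re-matches whatever the first group consumed, character for character.
One capturing group, so `findall` returns just the captured substring from each match — 3 in all.

['0', '9', '9']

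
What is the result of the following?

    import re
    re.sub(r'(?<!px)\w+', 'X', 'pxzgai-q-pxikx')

'X-X-X'

The negative lookaround is zero-width — it rules out positions where the adjacent text would match, without consuming anything.
Matches: at [0:6] → 'pxzgai'; at [7:8] → 'q'; at [9:14] → 'pxikx'.
Each match is replaced by 'X'.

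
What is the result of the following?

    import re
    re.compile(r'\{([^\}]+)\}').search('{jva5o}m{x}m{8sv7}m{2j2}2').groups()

('jva5o',)

The match spans [0:7] → '{jva5o}'.
Captured: group 1 = 'jva5o'.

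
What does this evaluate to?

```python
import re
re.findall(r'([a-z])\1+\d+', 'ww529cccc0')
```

['w', 'c']

A backreference is literal: `\1` must see the identical characters the first group matched.
With a single group, `findall` returns only what that group captured — 2 items.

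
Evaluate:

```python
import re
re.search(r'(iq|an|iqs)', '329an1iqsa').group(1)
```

'an'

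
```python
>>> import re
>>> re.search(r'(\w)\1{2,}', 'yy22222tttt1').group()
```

'22222'

After group 1 captures some text, `\1` only succeeds where that same text appears again.
The match spans [2:7] → '22222'.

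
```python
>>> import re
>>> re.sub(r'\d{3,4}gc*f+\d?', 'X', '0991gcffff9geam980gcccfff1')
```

'XgeamX'

Pattern: 3 to 4 of a digit, then the literal 'g', then zero or more of a literal 'c'; then one or more of the literal 'f', then optionally a digit.
Every occurrence is swapped for 'X'.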